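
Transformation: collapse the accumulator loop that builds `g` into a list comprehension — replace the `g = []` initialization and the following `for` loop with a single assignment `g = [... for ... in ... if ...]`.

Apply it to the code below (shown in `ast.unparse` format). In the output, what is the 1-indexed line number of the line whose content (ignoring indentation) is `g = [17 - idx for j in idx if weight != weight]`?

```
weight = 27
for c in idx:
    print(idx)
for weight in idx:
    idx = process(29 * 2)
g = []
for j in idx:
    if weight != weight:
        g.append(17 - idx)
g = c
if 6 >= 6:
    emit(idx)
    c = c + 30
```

6

Transformed code:
weight = 27
for c in idx:
    print(idx)
for weight in idx:
    idx = process(29 * 2)
g = [17 - idx for j in idx if weight != weight]
g = c
if 6 >= 6:
    emit(idx)
    c = c + 30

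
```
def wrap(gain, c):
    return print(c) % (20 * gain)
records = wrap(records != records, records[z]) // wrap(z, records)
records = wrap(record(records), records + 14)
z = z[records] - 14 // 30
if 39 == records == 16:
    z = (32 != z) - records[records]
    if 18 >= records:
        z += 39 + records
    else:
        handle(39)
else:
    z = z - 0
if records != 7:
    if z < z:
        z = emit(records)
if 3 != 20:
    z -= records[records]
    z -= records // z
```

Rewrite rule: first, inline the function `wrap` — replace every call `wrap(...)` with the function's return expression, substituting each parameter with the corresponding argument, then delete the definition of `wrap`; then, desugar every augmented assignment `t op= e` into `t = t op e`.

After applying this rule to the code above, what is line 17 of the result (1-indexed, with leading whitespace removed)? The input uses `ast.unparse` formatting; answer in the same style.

Transformed code:
records = print(records[z]) % (20 * (records != records)) // (print(records) % (20 * z))
records = print(records + 14) % (20 * record(records))
z = z[records] - 14 // 30
if 39 == records == 16:
    z = (32 != z) - records[records]
    if 18 >= records:
        z = z + (39 + records)
    else:
        handle(39)
else:
    z = z - 0
if records != 7:
    if z < z:
        z = emit(records)
if 3 != 20:
    z = z - records[records]
    z = z - records // z

z = z - records // z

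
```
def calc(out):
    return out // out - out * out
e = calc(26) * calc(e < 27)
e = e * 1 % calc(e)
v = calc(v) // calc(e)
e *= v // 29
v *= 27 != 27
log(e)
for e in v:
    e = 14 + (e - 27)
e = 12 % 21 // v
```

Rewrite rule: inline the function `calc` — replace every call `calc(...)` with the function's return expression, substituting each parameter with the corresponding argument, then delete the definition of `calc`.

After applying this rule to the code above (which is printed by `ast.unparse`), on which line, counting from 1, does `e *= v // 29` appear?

4

Transformed code:
e = (26 // 26 - 26 * 26) * ((e < 27) // (e < 27) - (e < 27) * (e < 27))
e = e * 1 % (e // e - e * e)
v = (v // v - v * v) // (e // e - e * e)
e *= v // 29
v *= 27 != 27
log(e)
for e in v:
    e = 14 + (e - 27)
e = 12 % 21 // v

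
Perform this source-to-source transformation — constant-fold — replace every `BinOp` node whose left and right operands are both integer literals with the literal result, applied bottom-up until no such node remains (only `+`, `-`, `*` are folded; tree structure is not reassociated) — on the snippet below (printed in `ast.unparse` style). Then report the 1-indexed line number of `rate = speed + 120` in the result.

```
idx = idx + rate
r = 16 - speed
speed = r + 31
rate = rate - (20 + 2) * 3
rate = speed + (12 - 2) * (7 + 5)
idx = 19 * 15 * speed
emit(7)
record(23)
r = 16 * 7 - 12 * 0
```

5

Transformed code:
idx = idx + rate
r = 16 - speed
speed = r + 31
rate = rate - 66
rate = speed + 120
idx = 285 * speed
emit(7)
record(23)
r = 112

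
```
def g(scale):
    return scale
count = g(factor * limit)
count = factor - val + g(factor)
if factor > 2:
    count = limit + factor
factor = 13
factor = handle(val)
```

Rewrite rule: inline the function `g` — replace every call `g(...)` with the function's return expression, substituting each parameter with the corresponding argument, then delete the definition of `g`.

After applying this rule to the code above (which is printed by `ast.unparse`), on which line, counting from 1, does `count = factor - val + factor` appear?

2

Transformed code:
count = factor * limit
count = factor - val + factor
if factor > 2:
    count = limit + factor
factor = 13
factor = handle(val)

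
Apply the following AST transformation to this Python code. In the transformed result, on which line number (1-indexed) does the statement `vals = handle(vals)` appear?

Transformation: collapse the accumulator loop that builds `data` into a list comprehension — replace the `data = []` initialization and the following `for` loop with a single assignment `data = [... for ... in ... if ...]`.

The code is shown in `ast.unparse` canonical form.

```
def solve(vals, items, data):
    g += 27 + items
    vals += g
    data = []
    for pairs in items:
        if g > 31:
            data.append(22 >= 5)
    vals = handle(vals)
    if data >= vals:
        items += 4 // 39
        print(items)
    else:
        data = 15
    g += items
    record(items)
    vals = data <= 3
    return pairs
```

Transformed code:
def solve(vals, items, data):
    g += 27 + items
    vals += g
    data = [22 >= 5 for pairs in items if g > 31]
    vals = handle(vals)
    if data >= vals:
        items += 4 // 39
        print(items)
    else:
        data = 15
    g += items
    record(items)
    vals = data <= 3
    return pairs

5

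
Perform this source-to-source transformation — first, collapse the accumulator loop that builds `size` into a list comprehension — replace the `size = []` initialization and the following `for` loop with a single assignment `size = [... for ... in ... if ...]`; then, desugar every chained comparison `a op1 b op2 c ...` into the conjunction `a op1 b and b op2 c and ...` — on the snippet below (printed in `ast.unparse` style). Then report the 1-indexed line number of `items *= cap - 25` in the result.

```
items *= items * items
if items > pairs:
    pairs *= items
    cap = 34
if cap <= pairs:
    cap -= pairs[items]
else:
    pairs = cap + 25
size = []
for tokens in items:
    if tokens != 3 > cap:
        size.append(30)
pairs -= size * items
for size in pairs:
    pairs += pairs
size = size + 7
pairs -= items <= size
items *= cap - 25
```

Transformed code:
items *= items * items
if items > pairs:
    pairs *= items
    cap = 34
if cap <= pairs:
    cap -= pairs[items]
else:
    pairs = cap + 25
size = [30 for tokens in items if tokens != 3 and 3 > cap]
pairs -= size * items
for size in pairs:
    pairs += pairs
size = size + 7
pairs -= items <= size
items *= cap - 25

15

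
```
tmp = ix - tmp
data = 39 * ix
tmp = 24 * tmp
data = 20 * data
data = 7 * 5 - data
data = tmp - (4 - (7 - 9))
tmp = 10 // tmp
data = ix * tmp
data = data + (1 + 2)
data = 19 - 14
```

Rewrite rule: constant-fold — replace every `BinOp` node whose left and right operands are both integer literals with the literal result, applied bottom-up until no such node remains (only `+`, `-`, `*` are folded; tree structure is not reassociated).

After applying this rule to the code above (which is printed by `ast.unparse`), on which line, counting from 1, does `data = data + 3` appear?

Transformed code:
tmp = ix - tmp
data = 39 * ix
tmp = 24 * tmp
data = 20 * data
data = 35 - data
data = tmp - 6
tmp = 10 // tmp
data = ix * tmp
data = data + 3
data = 5

9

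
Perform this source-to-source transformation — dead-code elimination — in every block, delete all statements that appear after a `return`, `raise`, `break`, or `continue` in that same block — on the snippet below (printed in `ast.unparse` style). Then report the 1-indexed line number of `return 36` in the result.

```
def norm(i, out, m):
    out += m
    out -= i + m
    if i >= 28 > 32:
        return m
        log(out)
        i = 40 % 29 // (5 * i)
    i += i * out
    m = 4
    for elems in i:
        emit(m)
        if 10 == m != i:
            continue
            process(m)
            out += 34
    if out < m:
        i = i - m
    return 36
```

14

Transformed code:
def norm(i, out, m):
    out += m
    out -= i + m
    if i >= 28 > 32:
        return m
    i += i * out
    m = 4
    for elems in i:
        emit(m)
        if 10 == m != i:
            continue
    if out < m:
        i = i - m
    return 36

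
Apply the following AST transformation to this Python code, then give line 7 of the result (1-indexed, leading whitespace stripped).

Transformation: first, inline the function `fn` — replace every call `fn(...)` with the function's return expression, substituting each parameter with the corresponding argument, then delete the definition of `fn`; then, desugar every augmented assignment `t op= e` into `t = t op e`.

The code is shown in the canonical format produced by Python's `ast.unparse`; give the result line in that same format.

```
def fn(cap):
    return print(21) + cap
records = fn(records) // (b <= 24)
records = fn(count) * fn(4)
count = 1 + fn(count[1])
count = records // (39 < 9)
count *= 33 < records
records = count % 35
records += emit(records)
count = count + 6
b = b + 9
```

records = records + emit(records)

Transformed code:
records = (print(21) + records) // (b <= 24)
records = (print(21) + count) * (print(21) + 4)
count = 1 + (print(21) + count[1])
count = records // (39 < 9)
count = count * (33 < records)
records = count % 35
records = records + emit(records)
count = count + 6
b = b + 9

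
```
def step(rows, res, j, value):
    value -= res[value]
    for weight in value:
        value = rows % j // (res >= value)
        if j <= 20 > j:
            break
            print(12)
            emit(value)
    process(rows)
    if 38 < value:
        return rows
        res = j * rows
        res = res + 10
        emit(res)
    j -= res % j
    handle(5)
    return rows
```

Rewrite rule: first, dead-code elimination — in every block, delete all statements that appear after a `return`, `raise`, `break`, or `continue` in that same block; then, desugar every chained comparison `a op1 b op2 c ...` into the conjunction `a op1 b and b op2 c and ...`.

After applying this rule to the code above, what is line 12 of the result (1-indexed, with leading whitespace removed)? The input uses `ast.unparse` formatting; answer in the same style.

return rows

Transformed code:
def step(rows, res, j, value):
    value -= res[value]
    for weight in value:
        value = rows % j // (res >= value)
        if j <= 20 and 20 > j:
            break
    process(rows)
    if 38 < value:
        return rows
    j -= res % j
    handle(5)
    return rows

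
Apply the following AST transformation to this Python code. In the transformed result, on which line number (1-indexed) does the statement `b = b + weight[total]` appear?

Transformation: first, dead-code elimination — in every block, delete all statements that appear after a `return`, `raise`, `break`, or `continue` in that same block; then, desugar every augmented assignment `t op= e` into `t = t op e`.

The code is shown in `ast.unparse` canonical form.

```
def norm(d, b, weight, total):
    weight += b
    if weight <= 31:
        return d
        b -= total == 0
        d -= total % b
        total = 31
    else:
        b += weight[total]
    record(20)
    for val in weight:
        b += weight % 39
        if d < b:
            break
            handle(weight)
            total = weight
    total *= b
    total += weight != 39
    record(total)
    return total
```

Transformed code:
def norm(d, b, weight, total):
    weight = weight + b
    if weight <= 31:
        return d
    else:
        b = b + weight[total]
    record(20)
    for val in weight:
        b = b + weight % 39
        if d < b:
            break
    total = total * b
    total = total + (weight != 39)
    record(total)
    return total

6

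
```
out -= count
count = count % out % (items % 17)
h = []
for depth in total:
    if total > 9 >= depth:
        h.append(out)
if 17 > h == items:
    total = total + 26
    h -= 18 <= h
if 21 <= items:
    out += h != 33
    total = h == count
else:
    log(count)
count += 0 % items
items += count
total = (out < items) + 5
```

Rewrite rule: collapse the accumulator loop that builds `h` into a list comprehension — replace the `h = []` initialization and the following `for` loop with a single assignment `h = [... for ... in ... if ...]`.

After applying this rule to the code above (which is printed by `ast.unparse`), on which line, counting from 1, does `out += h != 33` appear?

Transformed code:
out -= count
count = count % out % (items % 17)
h = [out for depth in total if total > 9 >= depth]
if 17 > h == items:
    total = total + 26
    h -= 18 <= h
if 21 <= items:
    out += h != 33
    total = h == count
else:
    log(count)
count += 0 % items
items += count
total = (out < items) + 5

8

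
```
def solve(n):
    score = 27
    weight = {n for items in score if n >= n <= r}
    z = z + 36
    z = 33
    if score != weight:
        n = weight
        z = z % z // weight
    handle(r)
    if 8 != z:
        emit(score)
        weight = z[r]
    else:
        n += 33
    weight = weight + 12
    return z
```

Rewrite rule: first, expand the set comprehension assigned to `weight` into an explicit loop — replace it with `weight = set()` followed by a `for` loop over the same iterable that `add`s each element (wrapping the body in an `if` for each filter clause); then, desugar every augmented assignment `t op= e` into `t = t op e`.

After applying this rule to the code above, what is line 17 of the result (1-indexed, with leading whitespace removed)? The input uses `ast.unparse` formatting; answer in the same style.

Transformed code:
def solve(n):
    score = 27
    weight = set()
    for items in score:
        if n >= n <= r:
            weight.add(n)
    z = z + 36
    z = 33
    if score != weight:
        n = weight
        z = z % z // weight
    handle(r)
    if 8 != z:
        emit(score)
        weight = z[r]
    else:
        n = n + 33
    weight = weight + 12
    return z

n = n + 33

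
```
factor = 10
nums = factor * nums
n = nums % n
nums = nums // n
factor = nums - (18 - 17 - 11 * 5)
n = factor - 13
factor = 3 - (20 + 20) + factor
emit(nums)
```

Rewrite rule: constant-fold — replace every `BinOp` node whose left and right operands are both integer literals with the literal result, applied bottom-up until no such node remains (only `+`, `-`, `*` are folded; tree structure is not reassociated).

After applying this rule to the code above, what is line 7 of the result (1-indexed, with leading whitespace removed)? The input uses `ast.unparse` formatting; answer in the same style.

factor = -37 + factor

Transformed code:
factor = 10
nums = factor * nums
n = nums % n
nums = nums // n
factor = nums - -54
n = factor - 13
factor = -37 + factor
emit(nums)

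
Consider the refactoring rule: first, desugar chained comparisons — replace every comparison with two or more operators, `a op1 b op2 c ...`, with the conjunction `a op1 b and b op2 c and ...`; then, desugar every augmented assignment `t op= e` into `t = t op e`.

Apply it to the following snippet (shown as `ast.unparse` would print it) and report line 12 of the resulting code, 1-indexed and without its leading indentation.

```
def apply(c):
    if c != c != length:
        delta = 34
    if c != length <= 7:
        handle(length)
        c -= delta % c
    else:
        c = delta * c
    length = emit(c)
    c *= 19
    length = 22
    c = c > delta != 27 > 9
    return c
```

c = c > delta and delta != 27 and (27 > 9)

Transformed code:
def apply(c):
    if c != c and c != length:
        delta = 34
    if c != length and length <= 7:
        handle(length)
        c = c - delta % c
    else:
        c = delta * c
    length = emit(c)
    c = c * 19
    length = 22
    c = c > delta and delta != 27 and (27 > 9)
    return c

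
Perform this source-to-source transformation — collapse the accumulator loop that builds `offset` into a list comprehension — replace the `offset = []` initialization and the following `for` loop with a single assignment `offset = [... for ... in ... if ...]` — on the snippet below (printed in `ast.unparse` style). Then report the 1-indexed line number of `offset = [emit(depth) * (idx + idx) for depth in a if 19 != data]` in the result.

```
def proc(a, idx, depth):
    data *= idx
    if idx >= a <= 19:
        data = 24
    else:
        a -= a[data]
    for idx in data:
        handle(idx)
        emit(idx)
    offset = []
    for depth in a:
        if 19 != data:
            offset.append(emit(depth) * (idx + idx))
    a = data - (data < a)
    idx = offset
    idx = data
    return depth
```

10

Transformed code:
def proc(a, idx, depth):
    data *= idx
    if idx >= a <= 19:
        data = 24
    else:
        a -= a[data]
    for idx in data:
        handle(idx)
        emit(idx)
    offset = [emit(depth) * (idx + idx) for depth in a if 19 != data]
    a = data - (data < a)
    idx = offset
    idx = data
    return depth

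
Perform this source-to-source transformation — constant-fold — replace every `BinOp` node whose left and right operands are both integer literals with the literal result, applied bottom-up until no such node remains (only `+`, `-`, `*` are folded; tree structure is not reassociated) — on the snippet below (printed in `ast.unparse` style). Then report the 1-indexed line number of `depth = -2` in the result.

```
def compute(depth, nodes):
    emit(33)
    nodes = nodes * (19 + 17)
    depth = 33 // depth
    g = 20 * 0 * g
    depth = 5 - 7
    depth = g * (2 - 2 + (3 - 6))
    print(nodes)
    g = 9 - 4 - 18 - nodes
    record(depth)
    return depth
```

6

Transformed code:
def compute(depth, nodes):
    emit(33)
    nodes = nodes * 36
    depth = 33 // depth
    g = 0 * g
    depth = -2
    depth = g * -3
    print(nodes)
    g = -13 - nodes
    record(depth)
    return depth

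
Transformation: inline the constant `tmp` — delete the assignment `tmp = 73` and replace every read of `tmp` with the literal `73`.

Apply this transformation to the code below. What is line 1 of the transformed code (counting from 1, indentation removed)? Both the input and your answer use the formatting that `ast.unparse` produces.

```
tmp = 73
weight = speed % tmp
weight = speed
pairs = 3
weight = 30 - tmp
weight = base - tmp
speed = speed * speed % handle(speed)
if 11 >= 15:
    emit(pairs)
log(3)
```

Transformed code:
weight = speed % 73
weight = speed
pairs = 3
weight = 30 - 73
weight = base - 73
speed = speed * speed % handle(speed)
if 11 >= 15:
    emit(pairs)
log(3)

weight = speed % 73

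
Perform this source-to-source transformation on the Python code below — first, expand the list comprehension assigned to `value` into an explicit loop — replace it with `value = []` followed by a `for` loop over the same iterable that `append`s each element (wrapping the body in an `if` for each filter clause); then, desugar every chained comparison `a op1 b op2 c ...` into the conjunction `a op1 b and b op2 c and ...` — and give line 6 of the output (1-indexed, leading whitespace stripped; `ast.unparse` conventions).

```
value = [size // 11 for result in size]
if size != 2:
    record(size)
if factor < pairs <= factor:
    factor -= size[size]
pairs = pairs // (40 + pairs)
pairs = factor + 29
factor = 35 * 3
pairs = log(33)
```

Transformed code:
value = []
for result in size:
    value.append(size // 11)
if size != 2:
    record(size)
if factor < pairs and pairs <= factor:
    factor -= size[size]
pairs = pairs // (40 + pairs)
pairs = factor + 29
factor = 35 * 3
pairs = log(33)

if factor < pairs and pairs <= factor:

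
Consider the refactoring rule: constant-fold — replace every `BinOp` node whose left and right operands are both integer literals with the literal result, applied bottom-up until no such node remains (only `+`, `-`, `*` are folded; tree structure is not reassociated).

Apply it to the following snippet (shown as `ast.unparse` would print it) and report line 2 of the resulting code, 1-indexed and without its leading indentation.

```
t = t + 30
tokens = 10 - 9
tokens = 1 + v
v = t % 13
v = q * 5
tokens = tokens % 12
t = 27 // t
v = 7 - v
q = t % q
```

Transformed code:
t = t + 30
tokens = 1
tokens = 1 + v
v = t % 13
v = q * 5
tokens = tokens % 12
t = 27 // t
v = 7 - v
q = t % q

tokens = 1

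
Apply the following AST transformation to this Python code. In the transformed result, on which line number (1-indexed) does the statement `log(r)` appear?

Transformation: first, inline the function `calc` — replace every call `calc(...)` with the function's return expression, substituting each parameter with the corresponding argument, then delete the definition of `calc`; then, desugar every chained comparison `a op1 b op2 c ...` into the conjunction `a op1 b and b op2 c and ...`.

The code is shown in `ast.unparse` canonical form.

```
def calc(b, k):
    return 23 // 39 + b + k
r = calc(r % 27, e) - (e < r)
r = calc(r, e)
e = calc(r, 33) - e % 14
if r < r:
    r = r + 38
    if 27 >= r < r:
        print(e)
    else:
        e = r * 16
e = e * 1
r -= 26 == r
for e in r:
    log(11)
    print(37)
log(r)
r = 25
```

15

Transformed code:
r = 23 // 39 + r % 27 + e - (e < r)
r = 23 // 39 + r + e
e = 23 // 39 + r + 33 - e % 14
if r < r:
    r = r + 38
    if 27 >= r and r < r:
        print(e)
    else:
        e = r * 16
e = e * 1
r -= 26 == r
for e in r:
    log(11)
    print(37)
log(r)
r = 25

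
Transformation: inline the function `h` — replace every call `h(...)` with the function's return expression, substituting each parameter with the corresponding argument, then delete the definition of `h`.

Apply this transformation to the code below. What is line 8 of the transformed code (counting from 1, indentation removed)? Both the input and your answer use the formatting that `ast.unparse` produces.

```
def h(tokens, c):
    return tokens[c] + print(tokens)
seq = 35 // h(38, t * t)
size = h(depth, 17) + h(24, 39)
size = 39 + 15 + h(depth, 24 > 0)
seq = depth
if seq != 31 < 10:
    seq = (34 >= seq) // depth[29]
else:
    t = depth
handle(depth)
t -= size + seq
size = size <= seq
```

t = depth

Transformed code:
seq = 35 // (38[t * t] + print(38))
size = depth[17] + print(depth) + (24[39] + print(24))
size = 39 + 15 + (depth[24 > 0] + print(depth))
seq = depth
if seq != 31 < 10:
    seq = (34 >= seq) // depth[29]
else:
    t = depth
handle(depth)
t -= size + seq
size = size <= seq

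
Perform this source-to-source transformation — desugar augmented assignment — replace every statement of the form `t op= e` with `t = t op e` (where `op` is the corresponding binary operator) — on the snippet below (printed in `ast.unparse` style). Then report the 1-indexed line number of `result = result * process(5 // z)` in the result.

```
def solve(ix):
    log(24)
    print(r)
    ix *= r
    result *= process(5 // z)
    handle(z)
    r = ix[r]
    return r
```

Transformed code:
def solve(ix):
    log(24)
    print(r)
    ix = ix * r
    result = result * process(5 // z)
    handle(z)
    r = ix[r]
    return r

5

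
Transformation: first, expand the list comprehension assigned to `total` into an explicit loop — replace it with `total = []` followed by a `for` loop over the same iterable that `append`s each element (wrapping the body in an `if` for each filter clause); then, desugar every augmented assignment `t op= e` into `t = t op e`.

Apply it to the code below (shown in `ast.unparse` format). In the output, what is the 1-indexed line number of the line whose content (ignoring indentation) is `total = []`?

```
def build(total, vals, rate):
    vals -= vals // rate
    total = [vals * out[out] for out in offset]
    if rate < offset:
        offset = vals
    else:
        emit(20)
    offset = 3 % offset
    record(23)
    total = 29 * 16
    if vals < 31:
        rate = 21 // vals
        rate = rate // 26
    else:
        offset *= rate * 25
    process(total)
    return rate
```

Transformed code:
def build(total, vals, rate):
    vals = vals - vals // rate
    total = []
    for out in offset:
        total.append(vals * out[out])
    if rate < offset:
        offset = vals
    else:
        emit(20)
    offset = 3 % offset
    record(23)
    total = 29 * 16
    if vals < 31:
        rate = 21 // vals
        rate = rate // 26
    else:
        offset = offset * (rate * 25)
    process(total)
    return rate

3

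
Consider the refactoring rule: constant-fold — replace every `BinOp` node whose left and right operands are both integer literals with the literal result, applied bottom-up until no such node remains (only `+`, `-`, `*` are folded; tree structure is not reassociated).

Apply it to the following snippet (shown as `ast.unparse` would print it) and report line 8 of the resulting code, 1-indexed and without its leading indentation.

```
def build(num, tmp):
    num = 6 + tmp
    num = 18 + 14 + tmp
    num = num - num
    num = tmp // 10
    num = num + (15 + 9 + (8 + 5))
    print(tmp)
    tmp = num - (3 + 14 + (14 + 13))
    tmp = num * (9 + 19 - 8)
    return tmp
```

tmp = num - 44

Transformed code:
def build(num, tmp):
    num = 6 + tmp
    num = 32 + tmp
    num = num - num
    num = tmp // 10
    num = num + 37
    print(tmp)
    tmp = num - 44
    tmp = num * 20
    return tmp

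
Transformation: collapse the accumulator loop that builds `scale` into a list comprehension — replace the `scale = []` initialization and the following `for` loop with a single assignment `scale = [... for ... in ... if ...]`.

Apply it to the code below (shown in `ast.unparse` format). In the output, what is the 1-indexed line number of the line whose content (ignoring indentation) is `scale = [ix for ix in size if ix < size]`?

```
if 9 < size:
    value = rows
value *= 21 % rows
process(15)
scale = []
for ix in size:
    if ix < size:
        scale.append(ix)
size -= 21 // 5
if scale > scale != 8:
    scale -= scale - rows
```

5

Transformed code:
if 9 < size:
    value = rows
value *= 21 % rows
process(15)
scale = [ix for ix in size if ix < size]
size -= 21 // 5
if scale > scale != 8:
    scale -= scale - rows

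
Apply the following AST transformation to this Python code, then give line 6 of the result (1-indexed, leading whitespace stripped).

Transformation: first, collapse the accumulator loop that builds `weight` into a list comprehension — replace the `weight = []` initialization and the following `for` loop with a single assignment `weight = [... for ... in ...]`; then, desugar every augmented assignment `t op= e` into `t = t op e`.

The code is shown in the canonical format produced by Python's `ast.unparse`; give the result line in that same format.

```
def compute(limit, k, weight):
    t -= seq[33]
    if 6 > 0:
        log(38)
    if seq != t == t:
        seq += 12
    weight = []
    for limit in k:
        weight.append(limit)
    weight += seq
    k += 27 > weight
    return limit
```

seq = seq + 12

Transformed code:
def compute(limit, k, weight):
    t = t - seq[33]
    if 6 > 0:
        log(38)
    if seq != t == t:
        seq = seq + 12
    weight = [limit for limit in k]
    weight = weight + seq
    k = k + (27 > weight)
    return limit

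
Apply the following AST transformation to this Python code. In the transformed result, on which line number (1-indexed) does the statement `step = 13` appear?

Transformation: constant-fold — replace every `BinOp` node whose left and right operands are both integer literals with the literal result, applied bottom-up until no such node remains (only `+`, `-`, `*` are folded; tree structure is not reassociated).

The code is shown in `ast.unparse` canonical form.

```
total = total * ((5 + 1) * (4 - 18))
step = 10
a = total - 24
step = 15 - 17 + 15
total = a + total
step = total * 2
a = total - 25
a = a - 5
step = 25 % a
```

4

Transformed code:
total = total * -84
step = 10
a = total - 24
step = 13
total = a + total
step = total * 2
a = total - 25
a = a - 5
step = 25 % a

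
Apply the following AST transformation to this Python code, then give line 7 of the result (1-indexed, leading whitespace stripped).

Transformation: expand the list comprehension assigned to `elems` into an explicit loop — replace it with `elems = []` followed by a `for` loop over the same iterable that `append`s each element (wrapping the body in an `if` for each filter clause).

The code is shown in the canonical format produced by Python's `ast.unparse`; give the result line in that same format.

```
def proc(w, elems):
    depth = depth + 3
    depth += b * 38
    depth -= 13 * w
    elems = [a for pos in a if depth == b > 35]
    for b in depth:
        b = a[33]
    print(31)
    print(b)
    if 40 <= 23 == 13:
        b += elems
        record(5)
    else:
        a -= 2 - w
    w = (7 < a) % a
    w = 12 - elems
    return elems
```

Transformed code:
def proc(w, elems):
    depth = depth + 3
    depth += b * 38
    depth -= 13 * w
    elems = []
    for pos in a:
        if depth == b > 35:
            elems.append(a)
    for b in depth:
        b = a[33]
    print(31)
    print(b)
    if 40 <= 23 == 13:
        b += elems
        record(5)
    else:
        a -= 2 - w
    w = (7 < a) % a
    w = 12 - elems
    return elems

if depth == b > 35:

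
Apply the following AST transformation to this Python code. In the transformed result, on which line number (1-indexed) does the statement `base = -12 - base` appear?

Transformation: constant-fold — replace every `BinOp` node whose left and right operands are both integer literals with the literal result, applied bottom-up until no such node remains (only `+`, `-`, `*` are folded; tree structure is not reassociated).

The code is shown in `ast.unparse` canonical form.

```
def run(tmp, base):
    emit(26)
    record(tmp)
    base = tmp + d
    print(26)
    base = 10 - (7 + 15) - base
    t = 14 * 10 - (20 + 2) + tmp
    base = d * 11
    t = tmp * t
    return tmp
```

Transformed code:
def run(tmp, base):
    emit(26)
    record(tmp)
    base = tmp + d
    print(26)
    base = -12 - base
    t = 118 + tmp
    base = d * 11
    t = tmp * t
    return tmp

6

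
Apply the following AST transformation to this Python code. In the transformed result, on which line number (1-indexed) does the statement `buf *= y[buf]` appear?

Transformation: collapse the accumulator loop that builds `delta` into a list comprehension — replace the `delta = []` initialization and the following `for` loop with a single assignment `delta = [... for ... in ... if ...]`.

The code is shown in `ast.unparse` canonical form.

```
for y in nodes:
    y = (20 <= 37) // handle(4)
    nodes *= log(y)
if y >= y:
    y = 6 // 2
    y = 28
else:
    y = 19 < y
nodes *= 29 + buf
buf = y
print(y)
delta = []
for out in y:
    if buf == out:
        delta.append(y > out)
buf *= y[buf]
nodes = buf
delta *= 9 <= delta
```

Transformed code:
for y in nodes:
    y = (20 <= 37) // handle(4)
    nodes *= log(y)
if y >= y:
    y = 6 // 2
    y = 28
else:
    y = 19 < y
nodes *= 29 + buf
buf = y
print(y)
delta = [y > out for out in y if buf == out]
buf *= y[buf]
nodes = buf
delta *= 9 <= delta

13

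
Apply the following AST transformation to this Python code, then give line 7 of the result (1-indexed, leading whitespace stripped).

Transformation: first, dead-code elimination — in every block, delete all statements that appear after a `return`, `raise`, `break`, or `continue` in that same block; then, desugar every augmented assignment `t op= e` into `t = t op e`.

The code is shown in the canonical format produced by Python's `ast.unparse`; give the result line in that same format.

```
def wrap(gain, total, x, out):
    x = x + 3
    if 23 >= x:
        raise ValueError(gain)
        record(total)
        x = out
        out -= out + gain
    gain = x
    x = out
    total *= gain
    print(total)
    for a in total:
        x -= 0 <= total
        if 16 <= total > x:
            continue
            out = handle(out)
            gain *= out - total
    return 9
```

Transformed code:
def wrap(gain, total, x, out):
    x = x + 3
    if 23 >= x:
        raise ValueError(gain)
    gain = x
    x = out
    total = total * gain
    print(total)
    for a in total:
        x = x - (0 <= total)
        if 16 <= total > x:
            continue
    return 9

total = total * gain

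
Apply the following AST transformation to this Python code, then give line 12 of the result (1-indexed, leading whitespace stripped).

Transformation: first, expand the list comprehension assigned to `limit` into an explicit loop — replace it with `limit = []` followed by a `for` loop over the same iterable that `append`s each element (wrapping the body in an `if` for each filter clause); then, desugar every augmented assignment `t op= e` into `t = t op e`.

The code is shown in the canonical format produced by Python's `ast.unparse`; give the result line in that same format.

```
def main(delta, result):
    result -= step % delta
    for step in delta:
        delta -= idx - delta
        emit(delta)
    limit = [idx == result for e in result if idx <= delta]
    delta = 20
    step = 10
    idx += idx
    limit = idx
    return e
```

Transformed code:
def main(delta, result):
    result = result - step % delta
    for step in delta:
        delta = delta - (idx - delta)
        emit(delta)
    limit = []
    for e in result:
        if idx <= delta:
            limit.append(idx == result)
    delta = 20
    step = 10
    idx = idx + idx
    limit = idx
    return e

idx = idx + idx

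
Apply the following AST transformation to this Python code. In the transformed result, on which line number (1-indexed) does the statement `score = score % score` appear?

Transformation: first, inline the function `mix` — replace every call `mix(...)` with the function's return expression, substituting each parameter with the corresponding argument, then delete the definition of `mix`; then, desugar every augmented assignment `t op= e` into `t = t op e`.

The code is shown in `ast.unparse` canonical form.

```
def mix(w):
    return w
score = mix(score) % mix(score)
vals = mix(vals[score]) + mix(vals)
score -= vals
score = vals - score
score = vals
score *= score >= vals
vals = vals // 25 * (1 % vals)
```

Transformed code:
score = score % score
vals = vals[score] + vals
score = score - vals
score = vals - score
score = vals
score = score * (score >= vals)
vals = vals // 25 * (1 % vals)

1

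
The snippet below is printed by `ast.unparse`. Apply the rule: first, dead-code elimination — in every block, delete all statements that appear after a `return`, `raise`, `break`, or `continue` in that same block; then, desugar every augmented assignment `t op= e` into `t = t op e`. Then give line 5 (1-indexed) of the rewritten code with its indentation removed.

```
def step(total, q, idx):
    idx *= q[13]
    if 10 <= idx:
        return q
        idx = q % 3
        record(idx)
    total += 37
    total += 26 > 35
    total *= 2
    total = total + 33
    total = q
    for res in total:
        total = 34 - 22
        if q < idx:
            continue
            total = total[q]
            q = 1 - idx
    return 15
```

Transformed code:
def step(total, q, idx):
    idx = idx * q[13]
    if 10 <= idx:
        return q
    total = total + 37
    total = total + (26 > 35)
    total = total * 2
    total = total + 33
    total = q
    for res in total:
        total = 34 - 22
        if q < idx:
            continue
    return 15

total = total + 37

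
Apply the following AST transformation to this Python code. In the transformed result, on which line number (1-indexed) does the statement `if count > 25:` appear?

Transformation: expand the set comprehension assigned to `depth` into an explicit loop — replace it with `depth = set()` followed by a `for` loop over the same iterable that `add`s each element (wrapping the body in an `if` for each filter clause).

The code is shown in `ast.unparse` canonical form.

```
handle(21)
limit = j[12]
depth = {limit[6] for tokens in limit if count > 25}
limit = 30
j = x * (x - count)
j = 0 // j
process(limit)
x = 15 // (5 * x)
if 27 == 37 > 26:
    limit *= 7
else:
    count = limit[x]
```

Transformed code:
handle(21)
limit = j[12]
depth = set()
for tokens in limit:
    if count > 25:
        depth.add(limit[6])
limit = 30
j = x * (x - count)
j = 0 // j
process(limit)
x = 15 // (5 * x)
if 27 == 37 > 26:
    limit *= 7
else:
    count = limit[x]

5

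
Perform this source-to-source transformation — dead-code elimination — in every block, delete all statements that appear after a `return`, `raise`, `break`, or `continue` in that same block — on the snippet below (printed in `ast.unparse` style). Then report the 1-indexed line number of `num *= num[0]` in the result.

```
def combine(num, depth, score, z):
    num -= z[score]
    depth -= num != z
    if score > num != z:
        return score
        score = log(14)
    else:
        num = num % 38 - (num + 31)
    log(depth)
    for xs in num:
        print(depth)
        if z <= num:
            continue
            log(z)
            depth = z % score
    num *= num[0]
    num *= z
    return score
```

Transformed code:
def combine(num, depth, score, z):
    num -= z[score]
    depth -= num != z
    if score > num != z:
        return score
    else:
        num = num % 38 - (num + 31)
    log(depth)
    for xs in num:
        print(depth)
        if z <= num:
            continue
    num *= num[0]
    num *= z
    return score

13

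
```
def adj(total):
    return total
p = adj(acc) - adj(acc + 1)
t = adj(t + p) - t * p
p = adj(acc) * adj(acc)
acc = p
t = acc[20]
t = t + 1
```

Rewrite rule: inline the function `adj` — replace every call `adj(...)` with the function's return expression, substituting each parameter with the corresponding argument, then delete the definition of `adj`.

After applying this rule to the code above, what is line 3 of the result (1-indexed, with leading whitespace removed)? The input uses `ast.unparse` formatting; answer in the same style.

p = acc * acc

Transformed code:
p = acc - (acc + 1)
t = t + p - t * p
p = acc * acc
acc = p
t = acc[20]
t = t + 1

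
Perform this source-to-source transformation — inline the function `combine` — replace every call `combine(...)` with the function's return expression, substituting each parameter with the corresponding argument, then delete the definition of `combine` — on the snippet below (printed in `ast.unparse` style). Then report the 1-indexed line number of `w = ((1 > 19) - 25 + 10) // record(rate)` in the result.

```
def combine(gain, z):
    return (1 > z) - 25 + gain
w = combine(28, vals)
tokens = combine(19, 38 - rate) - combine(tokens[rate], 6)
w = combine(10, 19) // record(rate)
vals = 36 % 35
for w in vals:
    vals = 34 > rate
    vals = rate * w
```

3

Transformed code:
w = (1 > vals) - 25 + 28
tokens = (1 > 38 - rate) - 25 + 19 - ((1 > 6) - 25 + tokens[rate])
w = ((1 > 19) - 25 + 10) // record(rate)
vals = 36 % 35
for w in vals:
    vals = 34 > rate
    vals = rate * w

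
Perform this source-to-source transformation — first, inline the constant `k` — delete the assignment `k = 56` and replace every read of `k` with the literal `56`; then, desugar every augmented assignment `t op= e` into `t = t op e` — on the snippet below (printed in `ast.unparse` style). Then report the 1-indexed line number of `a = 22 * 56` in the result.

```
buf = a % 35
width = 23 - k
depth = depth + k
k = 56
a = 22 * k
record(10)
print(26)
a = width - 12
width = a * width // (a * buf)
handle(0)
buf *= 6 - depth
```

4

Transformed code:
buf = a % 35
width = 23 - 56
depth = depth + 56
a = 22 * 56
record(10)
print(26)
a = width - 12
width = a * width // (a * buf)
handle(0)
buf = buf * (6 - depth)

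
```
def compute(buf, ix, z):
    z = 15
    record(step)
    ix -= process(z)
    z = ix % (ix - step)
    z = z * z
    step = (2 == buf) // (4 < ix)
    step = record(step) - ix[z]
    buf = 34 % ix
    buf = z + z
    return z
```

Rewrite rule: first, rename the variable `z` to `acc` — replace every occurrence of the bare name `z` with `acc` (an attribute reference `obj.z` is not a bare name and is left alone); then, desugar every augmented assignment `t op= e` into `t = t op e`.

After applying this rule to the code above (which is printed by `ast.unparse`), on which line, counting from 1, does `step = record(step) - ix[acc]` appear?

Transformed code:
def compute(buf, ix, acc):
    acc = 15
    record(step)
    ix = ix - process(acc)
    acc = ix % (ix - step)
    acc = acc * acc
    step = (2 == buf) // (4 < ix)
    step = record(step) - ix[acc]
    buf = 34 % ix
    buf = acc + acc
    return acc

8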